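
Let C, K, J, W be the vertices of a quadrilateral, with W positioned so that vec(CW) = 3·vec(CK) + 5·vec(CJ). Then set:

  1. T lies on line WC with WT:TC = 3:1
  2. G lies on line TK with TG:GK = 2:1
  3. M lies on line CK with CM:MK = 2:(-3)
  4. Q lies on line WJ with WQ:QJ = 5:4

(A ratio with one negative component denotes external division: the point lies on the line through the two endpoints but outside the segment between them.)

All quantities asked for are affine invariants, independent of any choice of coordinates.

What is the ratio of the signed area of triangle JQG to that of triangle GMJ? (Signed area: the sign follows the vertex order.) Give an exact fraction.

Choose coordinates C = (0, 0), K = (1, 0), J = (0, 1), W = (3, 5).
1. T lies on line WC with WT:TC = 3:1 ⇒ T = (3/4, 5/4)
2. G lies on line TK with TG:GK = 2:1 ⇒ G = (11/12, 5/12)
3. M lies on line CK with CM:MK = 2:(-3) ⇒ M = (-2, 0)
4. Q lies on line WJ with WQ:QJ = 5:4 ⇒ Q = (4/3, 25/9)
2·[JQG] = -65/27, 2·[GMJ] = -25/12
[JQG]:[GMJ] = -65/27:-25/12 = 52/45

[JQG]:[GMJ] = 52/45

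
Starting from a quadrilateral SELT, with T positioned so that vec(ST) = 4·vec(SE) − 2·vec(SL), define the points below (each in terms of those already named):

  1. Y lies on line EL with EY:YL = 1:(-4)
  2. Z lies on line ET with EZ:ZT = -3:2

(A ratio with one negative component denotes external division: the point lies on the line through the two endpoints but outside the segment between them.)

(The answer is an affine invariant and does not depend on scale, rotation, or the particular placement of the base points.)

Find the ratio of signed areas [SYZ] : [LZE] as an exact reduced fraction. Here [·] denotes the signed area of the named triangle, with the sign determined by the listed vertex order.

[SYZ]:[LZE] = 14/9

Work in coordinates with S = (0, 0), E = (1, 0), L = (0, 1), T = (4, -2).
1. Y lies on line EL with EY:YL = 1:(-4) ⇒ Y = (4/3, -1/3)
2. Z lies on line ET with EZ:ZT = -3:2 ⇒ Z = (10, -6)
2·[SYZ] = -14/3, 2·[LZE] = -3
[SYZ]:[LZE] = -14/3:-3 = 14/9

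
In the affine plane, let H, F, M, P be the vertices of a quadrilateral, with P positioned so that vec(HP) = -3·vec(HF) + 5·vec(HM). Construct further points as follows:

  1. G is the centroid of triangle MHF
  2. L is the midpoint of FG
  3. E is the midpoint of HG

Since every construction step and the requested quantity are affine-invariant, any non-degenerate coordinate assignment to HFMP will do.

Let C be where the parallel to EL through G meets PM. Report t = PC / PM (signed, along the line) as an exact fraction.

t = 7/6

Assign H = (0, 0), F = (1, 0), M = (0, 1), P = (-3, 5) — the answer is frame-independent, so this choice is without loss of generality.
1. G is the centroid of triangle MHF ⇒ G = (1/3, 1/3)
2. L is the midpoint of FG ⇒ L = (2/3, 1/6)
3. E is the midpoint of HG ⇒ E = (1/6, 1/6)
through G parallel to EL: direction (1/2, 0); meets PM at C = (1/2, 1/3)
C = P + t·(M−P) with t = 7/6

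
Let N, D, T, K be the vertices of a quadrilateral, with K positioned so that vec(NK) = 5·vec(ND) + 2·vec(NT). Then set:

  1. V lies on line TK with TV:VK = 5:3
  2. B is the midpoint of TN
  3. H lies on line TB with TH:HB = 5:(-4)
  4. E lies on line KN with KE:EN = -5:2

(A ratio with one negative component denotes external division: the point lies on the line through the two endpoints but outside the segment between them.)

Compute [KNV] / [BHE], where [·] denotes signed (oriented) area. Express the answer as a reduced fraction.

[KNV]:[BHE] = 9/32

Work in coordinates with N = (0, 0), D = (1, 0), T = (0, 1), K = (5, 2).
1. V lies on line TK with TV:VK = 5:3 ⇒ V = (25/8, 13/8)
2. B is the midpoint of TN ⇒ B = (0, 1/2)
3. H lies on line TB with TH:HB = 5:(-4) ⇒ H = (0, -3/2)
4. E lies on line KN with KE:EN = -5:2 ⇒ E = (-10/3, -4/3)
2·[KNV] = -15/8, 2·[BHE] = -20/3
[KNV]:[BHE] = -15/8:-20/3 = 9/32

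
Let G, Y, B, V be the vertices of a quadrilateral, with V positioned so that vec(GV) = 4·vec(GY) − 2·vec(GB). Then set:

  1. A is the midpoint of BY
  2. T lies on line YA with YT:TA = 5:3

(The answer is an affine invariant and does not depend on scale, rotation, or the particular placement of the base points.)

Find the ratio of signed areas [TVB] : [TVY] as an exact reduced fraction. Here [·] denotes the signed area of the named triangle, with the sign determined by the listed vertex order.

Work in coordinates with G = (0, 0), Y = (1, 0), B = (0, 1), V = (4, -2).
1. A is the midpoint of BY ⇒ A = (1/2, 1/2)
2. T lies on line YA with YT:TA = 5:3 ⇒ T = (11/16, 5/16)
2·[TVB] = 11/16, 2·[TVY] = -5/16
[TVB]:[TVY] = 11/16:-5/16 = -11/5

[TVB]:[TVY] = -11/5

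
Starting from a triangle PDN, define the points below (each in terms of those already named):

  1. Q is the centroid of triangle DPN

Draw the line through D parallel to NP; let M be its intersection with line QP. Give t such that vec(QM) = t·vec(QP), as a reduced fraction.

t = -2

Choose coordinates P = (0, 0), D = (1, 0), N = (0, 1).
1. Q is the centroid of triangle DPN ⇒ Q = (1/3, 1/3)
through D parallel to NP: direction (0, -1); meets QP at M = (1, 1)
M = Q + t·(P−Q) with t = -2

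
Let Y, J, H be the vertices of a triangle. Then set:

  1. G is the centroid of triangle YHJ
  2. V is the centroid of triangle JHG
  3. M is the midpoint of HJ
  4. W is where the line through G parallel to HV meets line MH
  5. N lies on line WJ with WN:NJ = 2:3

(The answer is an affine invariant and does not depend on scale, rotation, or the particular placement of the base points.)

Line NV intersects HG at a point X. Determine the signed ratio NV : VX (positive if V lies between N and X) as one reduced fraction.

NV:VX = -8/5

Assign Y = (0, 0), J = (1, 0), H = (0, 1) — the answer is frame-independent, so this choice is without loss of generality.
1. G is the centroid of triangle YHJ ⇒ G = (1/3, 1/3)
2. V is the centroid of triangle JHG ⇒ V = (4/9, 4/9)
3. M is the midpoint of HJ ⇒ M = (1/2, 1/2)
4. W is where the line through G parallel to HV meets line MH ⇒ W = (-1, 2)
5. N lies on line WJ with WN:NJ = 2:3 ⇒ N = (-1/5, 6/5)
line NV meets HG at X = (1/24, 11/12)
V = N + t·(X−N) with t = 8/3, so NV:VX = 8/3:-5/3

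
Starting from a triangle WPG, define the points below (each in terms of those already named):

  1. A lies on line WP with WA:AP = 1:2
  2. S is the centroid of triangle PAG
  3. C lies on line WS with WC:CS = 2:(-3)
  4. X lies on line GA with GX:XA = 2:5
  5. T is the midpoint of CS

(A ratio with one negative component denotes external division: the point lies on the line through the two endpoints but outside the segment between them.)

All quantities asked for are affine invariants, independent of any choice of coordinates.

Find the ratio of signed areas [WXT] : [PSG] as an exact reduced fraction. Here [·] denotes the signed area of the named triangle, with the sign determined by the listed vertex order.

[WXT]:[PSG] = -9/14

Choose coordinates W = (0, 0), P = (1, 0), G = (0, 1).
1. A lies on line WP with WA:AP = 1:2 ⇒ A = (1/3, 0)
2. S is the centroid of triangle PAG ⇒ S = (4/9, 1/3)
3. C lies on line WS with WC:CS = 2:(-3) ⇒ C = (-8/9, -2/3)
4. X lies on line GA with GX:XA = 2:5 ⇒ X = (2/21, 5/7)
5. T is the midpoint of CS ⇒ T = (-2/9, -1/6)
2·[WXT] = 1/7, 2·[PSG] = -2/9
[WXT]:[PSG] = 1/7:-2/9 = -9/14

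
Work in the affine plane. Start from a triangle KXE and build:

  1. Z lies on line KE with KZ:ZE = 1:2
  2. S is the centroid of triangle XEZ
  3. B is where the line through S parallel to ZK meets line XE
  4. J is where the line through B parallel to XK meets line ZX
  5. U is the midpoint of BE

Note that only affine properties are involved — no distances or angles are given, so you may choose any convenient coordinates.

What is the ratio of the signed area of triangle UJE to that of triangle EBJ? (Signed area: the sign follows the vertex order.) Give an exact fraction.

[UJE]:[EBJ] = 1/2

Choose coordinates K = (0, 0), X = (1, 0), E = (0, 1).
1. Z lies on line KE with KZ:ZE = 1:2 ⇒ Z = (0, 1/3)
2. S is the centroid of triangle XEZ ⇒ S = (1/3, 4/9)
3. B is where the line through S parallel to ZK meets line XE ⇒ B = (1/3, 2/3)
4. J is where the line through B parallel to XK meets line ZX ⇒ J = (-1, 2/3)
5. U is the midpoint of BE ⇒ U = (1/6, 5/6)
2·[UJE] = -2/9, 2·[EBJ] = -4/9
[UJE]:[EBJ] = -2/9:-4/9 = 1/2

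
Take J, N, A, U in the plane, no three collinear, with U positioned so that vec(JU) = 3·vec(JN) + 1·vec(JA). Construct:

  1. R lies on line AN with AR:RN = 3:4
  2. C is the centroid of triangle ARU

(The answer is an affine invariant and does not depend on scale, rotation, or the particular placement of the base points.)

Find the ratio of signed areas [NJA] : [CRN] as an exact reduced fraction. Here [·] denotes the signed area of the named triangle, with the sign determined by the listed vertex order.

Assign J = (0, 0), N = (1, 0), A = (0, 1), U = (3, 1) — the answer is frame-independent, so this choice is without loss of generality.
1. R lies on line AN with AR:RN = 3:4 ⇒ R = (3/7, 4/7)
2. C is the centroid of triangle ARU ⇒ C = (8/7, 6/7)
2·[NJA] = -1, 2·[CRN] = 4/7
[NJA]:[CRN] = -1:4/7 = -7/4

[NJA]:[CRN] = -7/4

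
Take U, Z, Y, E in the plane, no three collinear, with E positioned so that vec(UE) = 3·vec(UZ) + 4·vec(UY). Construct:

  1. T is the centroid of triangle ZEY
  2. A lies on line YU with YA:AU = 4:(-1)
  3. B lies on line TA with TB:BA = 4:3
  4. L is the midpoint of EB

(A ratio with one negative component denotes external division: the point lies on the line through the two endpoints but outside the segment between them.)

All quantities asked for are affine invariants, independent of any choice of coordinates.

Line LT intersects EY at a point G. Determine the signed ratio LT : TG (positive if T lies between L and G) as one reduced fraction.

LT:TG = -3/14

Choose coordinates U = (0, 0), Z = (1, 0), Y = (0, 1), E = (3, 4).
1. T is the centroid of triangle ZEY ⇒ T = (4/3, 5/3)
2. A lies on line YU with YA:AU = 4:(-1) ⇒ A = (0, -1/3)
3. B lies on line TA with TB:BA = 4:3 ⇒ B = (4/7, 11/21)
4. L is the midpoint of EB ⇒ L = (25/14, 95/42)
line LT meets EY at G = (31/9, 40/9)
T = L + t·(G−L) with t = -3/11, so LT:TG = -3/11:14/11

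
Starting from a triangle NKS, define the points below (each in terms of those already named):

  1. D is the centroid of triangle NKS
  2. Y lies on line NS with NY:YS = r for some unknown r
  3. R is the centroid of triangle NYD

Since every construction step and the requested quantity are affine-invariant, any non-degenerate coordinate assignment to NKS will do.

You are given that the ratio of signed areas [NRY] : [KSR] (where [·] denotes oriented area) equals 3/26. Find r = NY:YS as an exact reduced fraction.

r = 3/2

Set N = (0, 0), K = (1, 0), S = (0, 1); any affine frame gives the same invariant.
1. D is the centroid of triangle NKS ⇒ D = (1/3, 1/3)
2. With NY:YS = r, write λ = r/(r+1) so Y = N + λ·(S−N); Y is affine-linear in λ
3. R is the centroid of triangle NYD ⇒ R is an affine combination of earlier points and hence also affine-linear in λ
Every point depending on Y is an affine combination of Y and λ-independent points, so each such coordinate is linear in λ; the λ² term in each signed area is a multiple of (S−N)×(S−N) = 0, so 2·[NRY] and 2·[KSR] are each linear in λ. Evaluating at λ=0 and λ=1:
  2·[NRY] = 1/9·λ,   2·[KSR] = -1/3·λ + 7/9
So [NRY]:[KSR] = (1/9·λ) / (-1/3·λ + 7/9). Setting this equal to 3/26:
  1/9·λ = 3/26·(-1/3·λ + 7/9)  ⇒  λ = 3/5
Then r = λ/(1−λ) = (3/5)/(2/5) = 3/2. Check: with r = 3/2, Y = (0, 3/5) and [NRY]:[KSR] = 3/26 as required.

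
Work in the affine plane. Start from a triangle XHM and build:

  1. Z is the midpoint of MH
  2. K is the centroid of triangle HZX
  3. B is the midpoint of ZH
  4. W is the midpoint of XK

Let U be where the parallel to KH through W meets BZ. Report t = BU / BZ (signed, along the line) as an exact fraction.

t = -2

Set X = (0, 0), H = (1, 0), M = (0, 1); any affine frame gives the same invariant.
1. Z is the midpoint of MH ⇒ Z = (1/2, 1/2)
2. K is the centroid of triangle HZX ⇒ K = (1/2, 1/6)
3. B is the midpoint of ZH ⇒ B = (3/4, 1/4)
4. W is the midpoint of XK ⇒ W = (1/4, 1/12)
through W parallel to KH: direction (1/2, -1/6); meets BZ at U = (5/4, -1/4)
U = B + t·(Z−B) with t = -2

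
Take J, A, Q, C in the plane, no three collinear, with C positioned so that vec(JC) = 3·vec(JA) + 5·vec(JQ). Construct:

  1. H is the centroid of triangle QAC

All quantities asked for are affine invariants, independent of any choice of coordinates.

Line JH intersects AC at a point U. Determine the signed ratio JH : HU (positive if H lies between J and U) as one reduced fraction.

Assign J = (0, 0), A = (1, 0), Q = (0, 1), C = (3, 5) — the answer is frame-independent, so this choice is without loss of generality.
1. H is the centroid of triangle QAC ⇒ H = (4/3, 2)
line JH meets AC at U = (5/2, 15/4)
H = J + t·(U−J) with t = 8/15, so JH:HU = 8/15:7/15

JH:HU = 8/7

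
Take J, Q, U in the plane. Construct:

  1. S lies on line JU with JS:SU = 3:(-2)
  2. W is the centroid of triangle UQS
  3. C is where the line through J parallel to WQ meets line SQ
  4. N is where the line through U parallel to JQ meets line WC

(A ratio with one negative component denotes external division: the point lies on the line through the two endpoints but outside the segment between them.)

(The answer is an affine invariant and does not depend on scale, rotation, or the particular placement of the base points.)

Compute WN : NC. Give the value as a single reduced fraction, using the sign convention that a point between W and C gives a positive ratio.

WN:NC = 1/21

Set J = (0, 0), Q = (1, 0), U = (0, 1); any affine frame gives the same invariant.
1. S lies on line JU with JS:SU = 3:(-2) ⇒ S = (0, 3)
2. W is the centroid of triangle UQS ⇒ W = (1/3, 4/3)
3. C is where the line through J parallel to WQ meets line SQ ⇒ C = (3, -6)
4. N is where the line through U parallel to JQ meets line WC ⇒ N = (5/11, 1)
N = W + t·(C−W) with t = 1/22, so WN:NC = t:(1−t) = 1/22:21/22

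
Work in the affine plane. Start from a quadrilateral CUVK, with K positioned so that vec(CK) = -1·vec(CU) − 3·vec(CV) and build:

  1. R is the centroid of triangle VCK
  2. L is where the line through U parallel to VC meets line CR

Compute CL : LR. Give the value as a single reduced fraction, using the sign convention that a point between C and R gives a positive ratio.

CL:LR = -3/4

Choose coordinates C = (0, 0), U = (1, 0), V = (0, 1), K = (-1, -3).
1. R is the centroid of triangle VCK ⇒ R = (-1/3, -2/3)
2. L is where the line through U parallel to VC meets line CR ⇒ L = (1, 2)
L = C + t·(R−C) with t = -3, so CL:LR = t:(1−t) = -3:4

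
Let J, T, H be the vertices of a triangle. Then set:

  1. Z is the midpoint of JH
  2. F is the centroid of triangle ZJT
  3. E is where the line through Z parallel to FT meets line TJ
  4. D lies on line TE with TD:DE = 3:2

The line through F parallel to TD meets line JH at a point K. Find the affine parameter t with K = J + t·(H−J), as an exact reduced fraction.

Set J = (0, 0), T = (1, 0), H = (0, 1); any affine frame gives the same invariant.
1. Z is the midpoint of JH ⇒ Z = (0, 1/2)
2. F is the centroid of triangle ZJT ⇒ F = (1/3, 1/6)
3. E is where the line through Z parallel to FT meets line TJ ⇒ E = (2, 0)
4. D lies on line TE with TD:DE = 3:2 ⇒ D = (8/5, 0)
through F parallel to TD: direction (3/5, 0); meets JH at K = (0, 1/6)
K = J + t·(H−J) with t = 1/6

t = 1/6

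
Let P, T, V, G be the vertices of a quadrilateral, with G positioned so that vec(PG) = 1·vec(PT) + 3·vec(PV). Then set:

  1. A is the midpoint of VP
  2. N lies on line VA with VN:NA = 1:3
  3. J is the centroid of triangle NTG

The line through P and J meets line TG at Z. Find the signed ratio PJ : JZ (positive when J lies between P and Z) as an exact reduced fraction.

PJ:JZ = 2

Assign P = (0, 0), T = (1, 0), V = (0, 1), G = (1, 3) — the answer is frame-independent, so this choice is without loss of generality.
1. A is the midpoint of VP ⇒ A = (0, 1/2)
2. N lies on line VA with VN:NA = 1:3 ⇒ N = (0, 7/8)
3. J is the centroid of triangle NTG ⇒ J = (2/3, 31/24)
line PJ meets TG at Z = (1, 31/16)
J = P + t·(Z−P) with t = 2/3, so PJ:JZ = 2/3:1/3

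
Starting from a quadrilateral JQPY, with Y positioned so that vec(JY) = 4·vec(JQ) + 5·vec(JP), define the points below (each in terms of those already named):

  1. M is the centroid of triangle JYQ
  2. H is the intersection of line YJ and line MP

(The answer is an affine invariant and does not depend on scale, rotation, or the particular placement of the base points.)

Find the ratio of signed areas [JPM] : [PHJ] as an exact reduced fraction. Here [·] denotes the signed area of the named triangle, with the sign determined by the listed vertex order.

[JPM]:[PHJ] = 17/12

Set J = (0, 0), Q = (1, 0), P = (0, 1), Y = (4, 5); any affine frame gives the same invariant.
1. M is the centroid of triangle JYQ ⇒ M = (5/3, 5/3)
2. H is the intersection of line YJ and line MP ⇒ H = (20/17, 25/17)
2·[JPM] = -5/3, 2·[PHJ] = -20/17
[JPM]:[PHJ] = -5/3:-20/17 = 17/12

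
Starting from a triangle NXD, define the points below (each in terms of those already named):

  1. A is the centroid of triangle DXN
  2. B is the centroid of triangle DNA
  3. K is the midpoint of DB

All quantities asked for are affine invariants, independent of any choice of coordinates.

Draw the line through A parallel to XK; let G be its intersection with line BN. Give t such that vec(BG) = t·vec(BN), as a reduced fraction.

t = -1/9

Choose coordinates N = (0, 0), X = (1, 0), D = (0, 1).
1. A is the centroid of triangle DXN ⇒ A = (1/3, 1/3)
2. B is the centroid of triangle DNA ⇒ B = (1/9, 4/9)
3. K is the midpoint of DB ⇒ K = (1/18, 13/18)
through A parallel to XK: direction (-17/18, 13/18); meets BN at G = (10/81, 40/81)
G = B + t·(N−B) with t = -1/9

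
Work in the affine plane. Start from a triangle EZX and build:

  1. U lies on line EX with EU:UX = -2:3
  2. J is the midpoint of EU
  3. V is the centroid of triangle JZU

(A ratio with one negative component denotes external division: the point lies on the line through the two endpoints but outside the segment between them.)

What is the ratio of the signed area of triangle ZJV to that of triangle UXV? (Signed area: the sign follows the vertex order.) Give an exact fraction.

Assign E = (0, 0), Z = (1, 0), X = (0, 1) — the answer is frame-independent, so this choice is without loss of generality.
1. U lies on line EX with EU:UX = -2:3 ⇒ U = (0, -2)
2. J is the midpoint of EU ⇒ J = (0, -1)
3. V is the centroid of triangle JZU ⇒ V = (1/3, -1)
2·[ZJV] = 1/3, 2·[UXV] = -1
[ZJV]:[UXV] = 1/3:-1 = -1/3

[ZJV]:[UXV] = -1/3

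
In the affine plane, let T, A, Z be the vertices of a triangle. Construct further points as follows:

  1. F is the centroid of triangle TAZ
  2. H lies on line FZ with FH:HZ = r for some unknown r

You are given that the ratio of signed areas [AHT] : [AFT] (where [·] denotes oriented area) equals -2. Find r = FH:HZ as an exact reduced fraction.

r = -3/5

Work in coordinates with T = (0, 0), A = (1, 0), Z = (0, 1).
1. F is the centroid of triangle TAZ ⇒ F = (1/3, 1/3)
2. With FH:HZ = r, write λ = r/(r+1) so H = F + λ·(Z−F); H is affine-linear in λ
Every point depending on H is an affine combination of H and λ-independent points, so each such coordinate is linear in λ; the λ² term in each signed area is a multiple of (Z−F)×(Z−F) = 0, so 2·[AHT] and 2·[AFT] are each linear in λ. Evaluating at λ=0 and λ=1:
  2·[AHT] = 2/3·λ + 1/3,   2·[AFT] = 1/3
So [AHT]:[AFT] = (2/3·λ + 1/3) / (1/3). Setting this equal to -2:
  2/3·λ + 1/3 = -2·(1/3)  ⇒  λ = -3/2
Then r = λ/(1−λ) = (-3/2)/(5/2) = -3/5. Check: with r = -3/5, H = (5/6, -2/3) and [AHT]:[AFT] = -2 as required.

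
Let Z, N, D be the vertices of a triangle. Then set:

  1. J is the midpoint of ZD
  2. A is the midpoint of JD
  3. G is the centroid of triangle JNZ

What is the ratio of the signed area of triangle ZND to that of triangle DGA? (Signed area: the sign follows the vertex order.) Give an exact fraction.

[ZND]:[DGA] = -12

Choose coordinates Z = (0, 0), N = (1, 0), D = (0, 1).
1. J is the midpoint of ZD ⇒ J = (0, 1/2)
2. A is the midpoint of JD ⇒ A = (0, 3/4)
3. G is the centroid of triangle JNZ ⇒ G = (1/3, 1/6)
2·[ZND] = 1, 2·[DGA] = -1/12
[ZND]:[DGA] = 1:-1/12 = -12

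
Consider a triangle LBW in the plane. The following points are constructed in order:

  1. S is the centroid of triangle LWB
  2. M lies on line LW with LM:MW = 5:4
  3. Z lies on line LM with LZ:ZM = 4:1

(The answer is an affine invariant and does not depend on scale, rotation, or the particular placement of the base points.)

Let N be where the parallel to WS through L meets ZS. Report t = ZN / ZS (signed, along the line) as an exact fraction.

Assign L = (0, 0), B = (1, 0), W = (0, 1) — the answer is frame-independent, so this choice is without loss of generality.
1. S is the centroid of triangle LWB ⇒ S = (1/3, 1/3)
2. M lies on line LW with LM:MW = 5:4 ⇒ M = (0, 5/9)
3. Z lies on line LM with LZ:ZM = 4:1 ⇒ Z = (0, 4/9)
through L parallel to WS: direction (1/3, -2/3); meets ZS at N = (-4/15, 8/15)
N = Z + t·(S−Z) with t = -4/5

t = -4/5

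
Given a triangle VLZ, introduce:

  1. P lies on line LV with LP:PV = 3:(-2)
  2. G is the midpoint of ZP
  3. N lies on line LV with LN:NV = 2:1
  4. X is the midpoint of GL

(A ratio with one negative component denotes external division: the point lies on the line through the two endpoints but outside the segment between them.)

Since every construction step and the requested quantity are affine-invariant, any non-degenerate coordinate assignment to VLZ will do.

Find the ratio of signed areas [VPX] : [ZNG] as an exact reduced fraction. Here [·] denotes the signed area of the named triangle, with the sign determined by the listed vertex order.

Work in coordinates with V = (0, 0), L = (1, 0), Z = (0, 1).
1. P lies on line LV with LP:PV = 3:(-2) ⇒ P = (-2, 0)
2. G is the midpoint of ZP ⇒ G = (-1, 1/2)
3. N lies on line LV with LN:NV = 2:1 ⇒ N = (1/3, 0)
4. X is the midpoint of GL ⇒ X = (0, 1/4)
2·[VPX] = -1/2, 2·[ZNG] = -7/6
[VPX]:[ZNG] = -1/2:-7/6 = 3/7

[VPX]:[ZNG] = 3/7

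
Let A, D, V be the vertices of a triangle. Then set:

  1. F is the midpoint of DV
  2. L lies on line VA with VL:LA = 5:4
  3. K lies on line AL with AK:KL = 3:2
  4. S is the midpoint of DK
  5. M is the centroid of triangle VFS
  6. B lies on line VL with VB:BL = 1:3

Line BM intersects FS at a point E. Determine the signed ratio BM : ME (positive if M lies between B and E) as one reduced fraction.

Work in coordinates with A = (0, 0), D = (1, 0), V = (0, 1).
1. F is the midpoint of DV ⇒ F = (1/2, 1/2)
2. L lies on line VA with VL:LA = 5:4 ⇒ L = (0, 4/9)
3. K lies on line AL with AK:KL = 3:2 ⇒ K = (0, 4/15)
4. S is the midpoint of DK ⇒ S = (1/2, 2/15)
5. M is the centroid of triangle VFS ⇒ M = (1/3, 49/90)
6. B lies on line VL with VB:BL = 1:3 ⇒ B = (0, 31/36)
line BM meets FS at E = (1/2, 139/360)
M = B + t·(E−B) with t = 2/3, so BM:ME = 2/3:1/3

BM:ME = 2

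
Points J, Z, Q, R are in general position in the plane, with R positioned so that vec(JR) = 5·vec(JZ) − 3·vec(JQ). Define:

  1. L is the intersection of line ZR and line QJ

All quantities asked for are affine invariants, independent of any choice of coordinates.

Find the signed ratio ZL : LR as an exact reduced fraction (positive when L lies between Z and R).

Set J = (0, 0), Z = (1, 0), Q = (0, 1), R = (5, -3); any affine frame gives the same invariant.
1. L is the intersection of line ZR and line QJ ⇒ L = (0, 3/4)
L = Z + t·(R−Z) with t = -1/4, so ZL:LR = t:(1−t) = -1/4:5/4

ZL:LR = -1/5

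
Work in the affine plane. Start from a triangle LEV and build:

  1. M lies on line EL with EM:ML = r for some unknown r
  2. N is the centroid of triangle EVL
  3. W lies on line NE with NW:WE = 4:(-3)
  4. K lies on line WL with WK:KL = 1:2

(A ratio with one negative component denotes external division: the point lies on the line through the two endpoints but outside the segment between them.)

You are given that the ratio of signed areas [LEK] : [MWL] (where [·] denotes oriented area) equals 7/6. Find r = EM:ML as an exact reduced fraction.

r = 3/4

Set L = (0, 0), E = (1, 0), V = (0, 1); any affine frame gives the same invariant.
1. With EM:ML = r, write λ = r/(r+1) so M = E + λ·(L−E); M is affine-linear in λ
2. N is the centroid of triangle EVL ⇒ N = (1/3, 1/3)
3. W lies on line NE with NW:WE = 4:(-3) ⇒ W = (3, -1)
4. K lies on line WL with WK:KL = 1:2 ⇒ K = (2, -2/3)
Every point depending on M is an affine combination of M and λ-independent points, so each such coordinate is linear in λ; the λ² term in each signed area is a multiple of (L−E)×(L−E) = 0, so 2·[LEK] and 2·[MWL] are each linear in λ. Evaluating at λ=0 and λ=1:
  2·[LEK] = -2/3,   2·[MWL] = λ − 1
So [LEK]:[MWL] = (-2/3) / (λ − 1). Setting this equal to 7/6:
  -2/3 = 7/6·(λ − 1)  ⇒  λ = 3/7
Then r = λ/(1−λ) = (3/7)/(4/7) = 3/4. Check: with r = 3/4, M = (4/7, 0) and [LEK]:[MWL] = 7/6 as required.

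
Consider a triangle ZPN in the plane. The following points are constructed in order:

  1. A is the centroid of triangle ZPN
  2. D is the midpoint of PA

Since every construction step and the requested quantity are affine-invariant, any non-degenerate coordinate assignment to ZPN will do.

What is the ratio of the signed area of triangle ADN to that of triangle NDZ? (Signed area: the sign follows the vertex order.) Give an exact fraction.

[ADN]:[NDZ] = -1/4

Set Z = (0, 0), P = (1, 0), N = (0, 1); any affine frame gives the same invariant.
1. A is the centroid of triangle ZPN ⇒ A = (1/3, 1/3)
2. D is the midpoint of PA ⇒ D = (2/3, 1/6)
2·[ADN] = 1/6, 2·[NDZ] = -2/3
[ADN]:[NDZ] = 1/6:-2/3 = -1/4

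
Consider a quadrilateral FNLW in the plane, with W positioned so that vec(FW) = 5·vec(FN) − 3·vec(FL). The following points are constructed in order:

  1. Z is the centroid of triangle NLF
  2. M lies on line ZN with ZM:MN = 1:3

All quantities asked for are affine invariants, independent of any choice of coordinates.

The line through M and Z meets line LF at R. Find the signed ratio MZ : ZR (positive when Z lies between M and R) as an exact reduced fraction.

MZ:ZR = 1/2

Assign F = (0, 0), N = (1, 0), L = (0, 1), W = (5, -3) — the answer is frame-independent, so this choice is without loss of generality.
1. Z is the centroid of triangle NLF ⇒ Z = (1/3, 1/3)
2. M lies on line ZN with ZM:MN = 1:3 ⇒ M = (1/2, 1/4)
line MZ meets LF at R = (0, 1/2)
Z = M + t·(R−M) with t = 1/3, so MZ:ZR = 1/3:2/3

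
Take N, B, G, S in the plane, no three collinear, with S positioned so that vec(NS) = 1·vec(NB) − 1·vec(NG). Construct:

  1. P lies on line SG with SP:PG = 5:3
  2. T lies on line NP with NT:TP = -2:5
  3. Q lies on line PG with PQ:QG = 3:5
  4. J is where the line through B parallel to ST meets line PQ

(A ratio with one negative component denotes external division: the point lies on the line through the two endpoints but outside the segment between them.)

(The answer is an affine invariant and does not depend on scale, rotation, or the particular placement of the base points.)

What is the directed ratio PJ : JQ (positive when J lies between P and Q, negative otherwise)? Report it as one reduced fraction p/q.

Assign N = (0, 0), B = (1, 0), G = (0, 1), S = (1, -1) — the answer is frame-independent, so this choice is without loss of generality.
1. P lies on line SG with SP:PG = 5:3 ⇒ P = (3/8, 1/4)
2. T lies on line NP with NT:TP = -2:5 ⇒ T = (-1/4, -1/6)
3. Q lies on line PG with PQ:QG = 3:5 ⇒ Q = (15/64, 17/32)
4. J is where the line through B parallel to ST meets line PQ ⇒ J = (1/4, 1/2)
J = P + t·(Q−P) with t = 8/9, so PJ:JQ = t:(1−t) = 8/9:1/9

PJ:JQ = 8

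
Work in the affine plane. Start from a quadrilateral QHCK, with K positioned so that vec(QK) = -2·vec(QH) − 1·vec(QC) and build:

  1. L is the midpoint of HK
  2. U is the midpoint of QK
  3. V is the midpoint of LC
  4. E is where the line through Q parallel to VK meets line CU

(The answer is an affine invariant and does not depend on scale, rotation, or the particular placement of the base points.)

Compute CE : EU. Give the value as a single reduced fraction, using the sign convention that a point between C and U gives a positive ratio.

Choose coordinates Q = (0, 0), H = (1, 0), C = (0, 1), K = (-2, -1).
1. L is the midpoint of HK ⇒ L = (-1/2, -1/2)
2. U is the midpoint of QK ⇒ U = (-1, -1/2)
3. V is the midpoint of LC ⇒ V = (-1/4, 1/4)
4. E is where the line through Q parallel to VK meets line CU ⇒ E = (-14/11, -10/11)
E = C + t·(U−C) with t = 14/11, so CE:EU = t:(1−t) = 14/11:-3/11

CE:EU = -14/3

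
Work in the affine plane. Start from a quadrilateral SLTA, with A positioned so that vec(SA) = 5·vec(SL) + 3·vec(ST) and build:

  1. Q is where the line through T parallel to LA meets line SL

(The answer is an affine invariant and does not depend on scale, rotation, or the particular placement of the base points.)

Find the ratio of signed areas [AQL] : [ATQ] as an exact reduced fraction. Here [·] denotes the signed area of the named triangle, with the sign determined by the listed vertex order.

Assign S = (0, 0), L = (1, 0), T = (0, 1), A = (5, 3) — the answer is frame-independent, so this choice is without loss of generality.
1. Q is where the line through T parallel to LA meets line SL ⇒ Q = (-4/3, 0)
2·[AQL] = 7, 2·[ATQ] = 7/3
[AQL]:[ATQ] = 7:7/3 = 3

[AQL]:[ATQ] = 3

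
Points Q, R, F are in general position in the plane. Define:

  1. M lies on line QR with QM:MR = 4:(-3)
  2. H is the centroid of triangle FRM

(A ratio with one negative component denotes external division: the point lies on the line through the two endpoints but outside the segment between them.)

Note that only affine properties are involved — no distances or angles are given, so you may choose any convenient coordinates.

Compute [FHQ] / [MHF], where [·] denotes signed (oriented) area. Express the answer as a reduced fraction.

Work in coordinates with Q = (0, 0), R = (1, 0), F = (0, 1).
1. M lies on line QR with QM:MR = 4:(-3) ⇒ M = (4, 0)
2. H is the centroid of triangle FRM ⇒ H = (5/3, 1/3)
2·[FHQ] = -5/3, 2·[MHF] = -1
[FHQ]:[MHF] = -5/3:-1 = 5/3

[FHQ]:[MHF] = 5/3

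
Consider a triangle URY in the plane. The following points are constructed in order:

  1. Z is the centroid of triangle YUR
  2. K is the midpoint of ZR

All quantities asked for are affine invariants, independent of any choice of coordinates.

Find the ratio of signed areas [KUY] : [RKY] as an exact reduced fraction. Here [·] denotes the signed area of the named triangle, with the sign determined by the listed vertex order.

[KUY]:[RKY] = 4

Choose coordinates U = (0, 0), R = (1, 0), Y = (0, 1).
1. Z is the centroid of triangle YUR ⇒ Z = (1/3, 1/3)
2. K is the midpoint of ZR ⇒ K = (2/3, 1/6)
2·[KUY] = -2/3, 2·[RKY] = -1/6
[KUY]:[RKY] = -2/3:-1/6 = 4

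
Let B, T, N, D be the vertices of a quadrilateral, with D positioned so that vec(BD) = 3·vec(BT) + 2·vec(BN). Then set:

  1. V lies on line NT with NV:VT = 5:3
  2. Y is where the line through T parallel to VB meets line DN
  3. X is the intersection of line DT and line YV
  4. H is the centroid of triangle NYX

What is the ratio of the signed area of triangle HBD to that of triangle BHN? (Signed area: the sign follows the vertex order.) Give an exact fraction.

[HBD]:[BHN] = -10/89

Work in coordinates with B = (0, 0), T = (1, 0), N = (0, 1), D = (3, 2).
1. V lies on line NT with NV:VT = 5:3 ⇒ V = (5/8, 3/8)
2. Y is where the line through T parallel to VB meets line DN ⇒ Y = (6, 3)
3. X is the intersection of line DT and line YV ⇒ X = (23/11, 12/11)
4. H is the centroid of triangle NYX ⇒ H = (89/33, 56/33)
2·[HBD] = -10/33, 2·[BHN] = 89/33
[HBD]:[BHN] = -10/33:89/33 = -10/89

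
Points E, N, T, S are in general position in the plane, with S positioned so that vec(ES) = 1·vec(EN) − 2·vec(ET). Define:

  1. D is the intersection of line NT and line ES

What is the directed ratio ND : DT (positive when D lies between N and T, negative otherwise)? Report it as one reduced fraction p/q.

ND:DT = -2

Assign E = (0, 0), N = (1, 0), T = (0, 1), S = (1, -2) — the answer is frame-independent, so this choice is without loss of generality.
1. D is the intersection of line NT and line ES ⇒ D = (-1, 2)
D = N + t·(T−N) with t = 2, so ND:DT = t:(1−t) = 2:-1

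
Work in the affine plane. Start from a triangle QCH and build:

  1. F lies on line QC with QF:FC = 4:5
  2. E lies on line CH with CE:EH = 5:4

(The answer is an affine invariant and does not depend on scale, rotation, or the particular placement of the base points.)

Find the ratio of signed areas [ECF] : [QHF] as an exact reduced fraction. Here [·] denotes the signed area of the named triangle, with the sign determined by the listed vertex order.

Assign Q = (0, 0), C = (1, 0), H = (0, 1) — the answer is frame-independent, so this choice is without loss of generality.
1. F lies on line QC with QF:FC = 4:5 ⇒ F = (4/9, 0)
2. E lies on line CH with CE:EH = 5:4 ⇒ E = (4/9, 5/9)
2·[ECF] = -25/81, 2·[QHF] = -4/9
[ECF]:[QHF] = -25/81:-4/9 = 25/36

[ECF]:[QHF] = 25/36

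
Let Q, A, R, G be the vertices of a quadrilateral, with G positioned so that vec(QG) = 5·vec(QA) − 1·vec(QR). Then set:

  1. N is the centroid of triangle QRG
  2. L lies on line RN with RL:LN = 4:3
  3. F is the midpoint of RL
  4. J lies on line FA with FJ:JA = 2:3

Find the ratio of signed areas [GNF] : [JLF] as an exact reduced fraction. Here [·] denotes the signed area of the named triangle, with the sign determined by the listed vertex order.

Set Q = (0, 0), A = (1, 0), R = (0, 1), G = (5, -1); any affine frame gives the same invariant.
1. N is the centroid of triangle QRG ⇒ N = (5/3, 0)
2. L lies on line RN with RL:LN = 4:3 ⇒ L = (20/21, 3/7)
3. F is the midpoint of RL ⇒ F = (10/21, 5/7)
4. J lies on line FA with FJ:JA = 2:3 ⇒ J = (24/35, 3/7)
2·[GNF] = -25/21, 2·[JLF] = 8/105
[GNF]:[JLF] = -25/21:8/105 = -125/8

[GNF]:[JLF] = -125/8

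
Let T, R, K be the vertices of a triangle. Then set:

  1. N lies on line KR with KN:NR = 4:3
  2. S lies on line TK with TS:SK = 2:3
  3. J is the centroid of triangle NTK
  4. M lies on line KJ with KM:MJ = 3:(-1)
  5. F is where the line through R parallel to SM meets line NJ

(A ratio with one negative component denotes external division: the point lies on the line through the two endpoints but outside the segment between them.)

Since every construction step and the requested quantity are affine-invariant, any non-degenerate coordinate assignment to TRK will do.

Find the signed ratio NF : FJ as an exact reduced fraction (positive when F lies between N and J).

Work in coordinates with T = (0, 0), R = (1, 0), K = (0, 1).
1. N lies on line KR with KN:NR = 4:3 ⇒ N = (4/7, 3/7)
2. S lies on line TK with TS:SK = 2:3 ⇒ S = (0, 2/5)
3. J is the centroid of triangle NTK ⇒ J = (4/21, 10/21)
4. M lies on line KJ with KM:MJ = 3:(-1) ⇒ M = (2/7, 3/14)
5. F is where the line through R parallel to SM meets line NJ ⇒ F = (2/7, 13/28)
F = N + t·(J−N) with t = 3/4, so NF:FJ = t:(1−t) = 3/4:1/4

NF:FJ = 3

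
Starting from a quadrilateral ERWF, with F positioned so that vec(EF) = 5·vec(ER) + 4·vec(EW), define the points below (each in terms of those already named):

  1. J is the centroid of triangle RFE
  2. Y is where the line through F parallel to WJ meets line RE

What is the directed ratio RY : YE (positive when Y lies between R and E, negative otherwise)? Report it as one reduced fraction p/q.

RY:YE = -20/19

Work in coordinates with E = (0, 0), R = (1, 0), W = (0, 1), F = (5, 4).
1. J is the centroid of triangle RFE ⇒ J = (2, 4/3)
2. Y is where the line through F parallel to WJ meets line RE ⇒ Y = (-19, 0)
Y = R + t·(E−R) with t = 20, so RY:YE = t:(1−t) = 20:-19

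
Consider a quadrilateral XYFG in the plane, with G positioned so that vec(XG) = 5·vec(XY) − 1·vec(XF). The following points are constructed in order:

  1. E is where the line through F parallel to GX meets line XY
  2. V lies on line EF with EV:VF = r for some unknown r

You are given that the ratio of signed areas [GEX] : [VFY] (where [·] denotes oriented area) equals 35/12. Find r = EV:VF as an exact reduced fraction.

r = 4/3

Choose coordinates X = (0, 0), Y = (1, 0), F = (0, 1), G = (5, -1).
1. E is where the line through F parallel to GX meets line XY ⇒ E = (5, 0)
2. With EV:VF = r, write λ = r/(r+1) so V = E + λ·(F−E); V is affine-linear in λ
Every point depending on V is an affine combination of V and λ-independent points, so each such coordinate is linear in λ; the λ² term in each signed area is a multiple of (F−E)×(F−E) = 0, so 2·[GEX] and 2·[VFY] are each linear in λ. Evaluating at λ=0 and λ=1:
  2·[GEX] = 5,   2·[VFY] = -4·λ + 4
So [GEX]:[VFY] = (5) / (-4·λ + 4). Setting this equal to 35/12:
  5 = 35/12·(-4·λ + 4)  ⇒  λ = 4/7
Then r = λ/(1−λ) = (4/7)/(3/7) = 4/3. Check: with r = 4/3, V = (15/7, 4/7) and [GEX]:[VFY] = 35/12 as required.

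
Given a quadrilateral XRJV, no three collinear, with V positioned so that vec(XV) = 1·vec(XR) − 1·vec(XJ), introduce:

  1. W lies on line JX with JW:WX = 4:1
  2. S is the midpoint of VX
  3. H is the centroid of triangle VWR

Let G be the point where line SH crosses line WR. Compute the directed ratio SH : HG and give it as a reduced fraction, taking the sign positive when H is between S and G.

Work in coordinates with X = (0, 0), R = (1, 0), J = (0, 1), V = (1, -1).
1. W lies on line JX with JW:WX = 4:1 ⇒ W = (0, 1/5)
2. S is the midpoint of VX ⇒ S = (1/2, -1/2)
3. H is the centroid of triangle VWR ⇒ H = (2/3, -4/15)
line SH meets WR at G = (7/8, 1/40)
H = S + t·(G−S) with t = 4/9, so SH:HG = 4/9:5/9

SH:HG = 4/5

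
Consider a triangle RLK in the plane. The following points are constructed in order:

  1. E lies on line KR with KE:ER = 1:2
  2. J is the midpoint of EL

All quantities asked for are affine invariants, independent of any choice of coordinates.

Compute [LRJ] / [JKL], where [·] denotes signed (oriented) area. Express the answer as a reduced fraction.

Set R = (0, 0), L = (1, 0), K = (0, 1); any affine frame gives the same invariant.
1. E lies on line KR with KE:ER = 1:2 ⇒ E = (0, 2/3)
2. J is the midpoint of EL ⇒ J = (1/2, 1/3)
2·[LRJ] = -1/3, 2·[JKL] = -1/6
[LRJ]:[JKL] = -1/3:-1/6 = 2

[LRJ]:[JKL] = 2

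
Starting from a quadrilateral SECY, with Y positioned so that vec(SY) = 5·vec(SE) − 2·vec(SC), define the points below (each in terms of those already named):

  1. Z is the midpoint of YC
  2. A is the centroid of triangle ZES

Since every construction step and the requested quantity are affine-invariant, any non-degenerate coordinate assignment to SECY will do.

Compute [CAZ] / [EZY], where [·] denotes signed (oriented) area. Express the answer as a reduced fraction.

[CAZ]:[EZY] = -7/6

Work in coordinates with S = (0, 0), E = (1, 0), C = (0, 1), Y = (5, -2).
1. Z is the midpoint of YC ⇒ Z = (5/2, -1/2)
2. A is the centroid of triangle ZES ⇒ A = (7/6, -1/6)
2·[CAZ] = 7/6, 2·[EZY] = -1
[CAZ]:[EZY] = 7/6:-1 = -7/6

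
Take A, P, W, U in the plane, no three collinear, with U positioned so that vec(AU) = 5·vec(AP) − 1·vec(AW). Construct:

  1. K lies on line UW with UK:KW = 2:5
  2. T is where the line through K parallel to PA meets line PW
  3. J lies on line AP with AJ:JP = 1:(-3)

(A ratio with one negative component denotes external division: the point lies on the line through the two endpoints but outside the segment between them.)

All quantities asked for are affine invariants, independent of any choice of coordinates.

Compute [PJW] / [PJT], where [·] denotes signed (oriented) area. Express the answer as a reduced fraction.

[PJW]:[PJT] = -7/3

Set A = (0, 0), P = (1, 0), W = (0, 1), U = (5, -1); any affine frame gives the same invariant.
1. K lies on line UW with UK:KW = 2:5 ⇒ K = (25/7, -3/7)
2. T is where the line through K parallel to PA meets line PW ⇒ T = (10/7, -3/7)
3. J lies on line AP with AJ:JP = 1:(-3) ⇒ J = (-1/2, 0)
2·[PJW] = -3/2, 2·[PJT] = 9/14
[PJW]:[PJT] = -3/2:9/14 = -7/3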